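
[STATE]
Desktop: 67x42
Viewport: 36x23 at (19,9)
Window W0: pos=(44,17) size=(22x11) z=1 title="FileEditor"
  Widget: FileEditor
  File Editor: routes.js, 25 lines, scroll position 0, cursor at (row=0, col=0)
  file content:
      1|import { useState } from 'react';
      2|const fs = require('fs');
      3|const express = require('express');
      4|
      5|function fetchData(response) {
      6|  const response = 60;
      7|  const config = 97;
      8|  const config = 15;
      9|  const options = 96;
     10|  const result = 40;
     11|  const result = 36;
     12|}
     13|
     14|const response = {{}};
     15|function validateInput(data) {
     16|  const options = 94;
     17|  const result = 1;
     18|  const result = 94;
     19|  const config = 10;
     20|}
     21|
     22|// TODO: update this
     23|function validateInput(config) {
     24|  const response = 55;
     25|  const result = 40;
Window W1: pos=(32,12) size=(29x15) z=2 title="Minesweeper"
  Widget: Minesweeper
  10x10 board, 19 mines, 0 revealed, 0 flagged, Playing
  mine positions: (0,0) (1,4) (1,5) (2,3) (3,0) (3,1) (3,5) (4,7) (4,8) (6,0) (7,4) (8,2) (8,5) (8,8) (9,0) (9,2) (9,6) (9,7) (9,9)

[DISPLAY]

                                    
                                    
                                    
             ┏━━━━━━━━━━━━━━━━━━━━━━
             ┃ Minesweeper          
             ┠──────────────────────
             ┃■■■■■■■■■■            
             ┃■■■■■■■■■■            
             ┃■■■■■■■■■■            
             ┃■■■■■■■■■■            
             ┃■■■■■■■■■■            
             ┃■■■■■■■■■■            
             ┃■■■■■■■■■■            
             ┃■■■■■■■■■■            
             ┃■■■■■■■■■■            
             ┃■■■■■■■■■■            
             ┃                      
             ┗━━━━━━━━━━━━━━━━━━━━━━
                         ┗━━━━━━━━━━
                                    
                                    
                                    
                                    


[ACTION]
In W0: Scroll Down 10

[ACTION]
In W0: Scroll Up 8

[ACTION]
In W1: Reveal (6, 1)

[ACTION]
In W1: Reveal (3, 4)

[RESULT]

                                    
                                    
                                    
             ┏━━━━━━━━━━━━━━━━━━━━━━
             ┃ Minesweeper          
             ┠──────────────────────
             ┃■■■■■■■■■■            
             ┃■■■■■■■■■■            
             ┃■■■■■■■■■■            
             ┃■■■■2■■■■■            
             ┃■■■■■■■■■■            
             ┃■■■■■■■■■■            
             ┃■1■■■■■■■■            
             ┃■■■■■■■■■■            
             ┃■■■■■■■■■■            
             ┃■■■■■■■■■■            
             ┃                      
             ┗━━━━━━━━━━━━━━━━━━━━━━
                         ┗━━━━━━━━━━
                                    
                                    
                                    
                                    


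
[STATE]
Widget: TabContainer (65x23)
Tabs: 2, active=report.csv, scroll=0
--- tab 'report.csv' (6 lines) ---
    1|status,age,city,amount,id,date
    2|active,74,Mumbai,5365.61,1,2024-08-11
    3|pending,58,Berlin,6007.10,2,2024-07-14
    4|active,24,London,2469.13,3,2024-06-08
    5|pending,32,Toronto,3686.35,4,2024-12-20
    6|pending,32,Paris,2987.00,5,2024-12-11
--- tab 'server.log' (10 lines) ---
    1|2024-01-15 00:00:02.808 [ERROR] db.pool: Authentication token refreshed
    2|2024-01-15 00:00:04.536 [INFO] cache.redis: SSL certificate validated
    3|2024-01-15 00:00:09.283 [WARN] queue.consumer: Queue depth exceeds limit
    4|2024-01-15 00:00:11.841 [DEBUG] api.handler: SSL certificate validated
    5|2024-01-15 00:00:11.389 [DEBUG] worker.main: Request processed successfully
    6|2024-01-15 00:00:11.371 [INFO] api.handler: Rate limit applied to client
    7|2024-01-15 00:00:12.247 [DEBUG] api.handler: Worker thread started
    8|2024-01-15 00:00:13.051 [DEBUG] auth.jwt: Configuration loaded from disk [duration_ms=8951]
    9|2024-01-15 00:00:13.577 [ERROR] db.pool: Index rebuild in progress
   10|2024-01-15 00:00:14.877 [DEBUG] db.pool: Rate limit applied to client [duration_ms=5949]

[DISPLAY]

[report.csv]│ server.log                                         
─────────────────────────────────────────────────────────────────
status,age,city,amount,id,date                                   
active,74,Mumbai,5365.61,1,2024-08-11                            
pending,58,Berlin,6007.10,2,2024-07-14                           
active,24,London,2469.13,3,2024-06-08                            
pending,32,Toronto,3686.35,4,2024-12-20                          
pending,32,Paris,2987.00,5,2024-12-11                            
                                                                 
                                                                 
                                                                 
                                                                 
                                                                 
                                                                 
                                                                 
                                                                 
                                                                 
                                                                 
                                                                 
                                                                 
                                                                 
                                                                 
                                                                 


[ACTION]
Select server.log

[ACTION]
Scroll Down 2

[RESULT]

 report.csv │[server.log]                                        
─────────────────────────────────────────────────────────────────
2024-01-15 00:00:09.283 [WARN] queue.consumer: Queue depth exceed
2024-01-15 00:00:11.841 [DEBUG] api.handler: SSL certificate vali
2024-01-15 00:00:11.389 [DEBUG] worker.main: Request processed su
2024-01-15 00:00:11.371 [INFO] api.handler: Rate limit applied to
2024-01-15 00:00:12.247 [DEBUG] api.handler: Worker thread starte
2024-01-15 00:00:13.051 [DEBUG] auth.jwt: Configuration loaded fr
2024-01-15 00:00:13.577 [ERROR] db.pool: Index rebuild in progres
2024-01-15 00:00:14.877 [DEBUG] db.pool: Rate limit applied to cl
                                                                 
                                                                 
                                                                 
                                                                 
                                                                 
                                                                 
                                                                 
                                                                 
                                                                 
                                                                 
                                                                 
                                                                 
                                                                 


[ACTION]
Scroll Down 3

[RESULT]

 report.csv │[server.log]                                        
─────────────────────────────────────────────────────────────────
2024-01-15 00:00:11.371 [INFO] api.handler: Rate limit applied to
2024-01-15 00:00:12.247 [DEBUG] api.handler: Worker thread starte
2024-01-15 00:00:13.051 [DEBUG] auth.jwt: Configuration loaded fr
2024-01-15 00:00:13.577 [ERROR] db.pool: Index rebuild in progres
2024-01-15 00:00:14.877 [DEBUG] db.pool: Rate limit applied to cl
                                                                 
                                                                 
                                                                 
                                                                 
                                                                 
                                                                 
                                                                 
                                                                 
                                                                 
                                                                 
                                                                 
                                                                 
                                                                 
                                                                 
                                                                 
                                                                 


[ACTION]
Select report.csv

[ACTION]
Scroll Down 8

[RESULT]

[report.csv]│ server.log                                         
─────────────────────────────────────────────────────────────────
pending,32,Paris,2987.00,5,2024-12-11                            
                                                                 
                                                                 
                                                                 
                                                                 
                                                                 
                                                                 
                                                                 
                                                                 
                                                                 
                                                                 
                                                                 
                                                                 
                                                                 
                                                                 
                                                                 
                                                                 
                                                                 
                                                                 
                                                                 
                                                                 


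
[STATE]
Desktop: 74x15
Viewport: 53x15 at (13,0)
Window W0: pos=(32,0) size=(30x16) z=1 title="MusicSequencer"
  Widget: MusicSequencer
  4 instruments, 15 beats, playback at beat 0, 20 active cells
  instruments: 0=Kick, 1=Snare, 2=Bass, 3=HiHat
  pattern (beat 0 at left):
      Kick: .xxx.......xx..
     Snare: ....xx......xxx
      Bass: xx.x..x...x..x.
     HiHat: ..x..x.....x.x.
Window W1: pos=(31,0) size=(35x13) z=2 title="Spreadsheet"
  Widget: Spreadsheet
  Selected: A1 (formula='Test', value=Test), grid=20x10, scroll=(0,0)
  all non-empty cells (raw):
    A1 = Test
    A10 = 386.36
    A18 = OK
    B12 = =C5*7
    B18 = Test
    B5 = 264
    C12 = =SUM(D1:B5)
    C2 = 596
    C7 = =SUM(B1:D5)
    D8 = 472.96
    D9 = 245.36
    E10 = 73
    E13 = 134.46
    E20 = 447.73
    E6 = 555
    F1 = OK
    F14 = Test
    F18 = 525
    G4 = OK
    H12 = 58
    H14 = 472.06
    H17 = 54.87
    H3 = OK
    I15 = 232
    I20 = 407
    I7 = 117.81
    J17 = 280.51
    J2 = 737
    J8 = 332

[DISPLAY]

                  ┏━━━━━━━━━━━━━━━━━━━━━━━━━━━━━━━━━┓
                  ┃ Spreadsheet                     ┃
                  ┠─────────────────────────────────┨
                  ┃A1: Test                         ┃
                  ┃       A       B       C       D ┃
                  ┃---------------------------------┃
                  ┃  1 [Test]         0       0     ┃
                  ┃  2        0       0     596     ┃
                  ┃  3        0       0       0     ┃
                  ┃  4        0       0       0     ┃
                  ┃  5        0     264       0     ┃
                  ┃  6        0       0       0     ┃
                  ┗━━━━━━━━━━━━━━━━━━━━━━━━━━━━━━━━━┛
                   ┃                            ┃    
                   ┃                            ┃    


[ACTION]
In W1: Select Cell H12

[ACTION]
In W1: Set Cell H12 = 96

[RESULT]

                  ┏━━━━━━━━━━━━━━━━━━━━━━━━━━━━━━━━━┓
                  ┃ Spreadsheet                     ┃
                  ┠─────────────────────────────────┨
                  ┃H12: 96                          ┃
                  ┃       A       B       C       D ┃
                  ┃---------------------------------┃
                  ┃  1 Test           0       0     ┃
                  ┃  2        0       0     596     ┃
                  ┃  3        0       0       0     ┃
                  ┃  4        0       0       0     ┃
                  ┃  5        0     264       0     ┃
                  ┃  6        0       0       0     ┃
                  ┗━━━━━━━━━━━━━━━━━━━━━━━━━━━━━━━━━┛
                   ┃                            ┃    
                   ┃                            ┃    


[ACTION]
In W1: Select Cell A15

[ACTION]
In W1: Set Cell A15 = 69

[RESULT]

                  ┏━━━━━━━━━━━━━━━━━━━━━━━━━━━━━━━━━┓
                  ┃ Spreadsheet                     ┃
                  ┠─────────────────────────────────┨
                  ┃A15: 69                          ┃
                  ┃       A       B       C       D ┃
                  ┃---------------------------------┃
                  ┃  1 Test           0       0     ┃
                  ┃  2        0       0     596     ┃
                  ┃  3        0       0       0     ┃
                  ┃  4        0       0       0     ┃
                  ┃  5        0     264       0     ┃
                  ┃  6        0       0       0     ┃
                  ┗━━━━━━━━━━━━━━━━━━━━━━━━━━━━━━━━━┛
                   ┃                            ┃    
                   ┃                            ┃    


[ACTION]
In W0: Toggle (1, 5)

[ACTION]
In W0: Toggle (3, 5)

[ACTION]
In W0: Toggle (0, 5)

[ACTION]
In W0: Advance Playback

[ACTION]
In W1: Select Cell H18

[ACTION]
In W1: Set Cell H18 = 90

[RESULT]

                  ┏━━━━━━━━━━━━━━━━━━━━━━━━━━━━━━━━━┓
                  ┃ Spreadsheet                     ┃
                  ┠─────────────────────────────────┨
                  ┃H18: 90                          ┃
                  ┃       A       B       C       D ┃
                  ┃---------------------------------┃
                  ┃  1 Test           0       0     ┃
                  ┃  2        0       0     596     ┃
                  ┃  3        0       0       0     ┃
                  ┃  4        0       0       0     ┃
                  ┃  5        0     264       0     ┃
                  ┃  6        0       0       0     ┃
                  ┗━━━━━━━━━━━━━━━━━━━━━━━━━━━━━━━━━┛
                   ┃                            ┃    
                   ┃                            ┃    


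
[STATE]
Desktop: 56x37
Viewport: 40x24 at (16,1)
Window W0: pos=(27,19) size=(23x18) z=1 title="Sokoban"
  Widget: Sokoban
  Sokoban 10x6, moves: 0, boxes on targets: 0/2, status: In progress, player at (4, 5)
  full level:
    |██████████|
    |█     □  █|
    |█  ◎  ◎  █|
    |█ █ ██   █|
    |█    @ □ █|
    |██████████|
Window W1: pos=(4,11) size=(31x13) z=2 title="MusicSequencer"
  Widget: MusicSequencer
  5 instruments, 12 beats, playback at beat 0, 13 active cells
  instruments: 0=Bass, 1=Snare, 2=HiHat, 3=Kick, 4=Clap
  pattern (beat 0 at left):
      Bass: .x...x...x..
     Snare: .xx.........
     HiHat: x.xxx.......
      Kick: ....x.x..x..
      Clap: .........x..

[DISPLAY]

                                        
                                        
                                        
                                        
                                        
                                        
                                        
                                        
                                        
                                        
━━━━━━━━━━━━━━━━━━┓                     
ncer              ┃                     
──────────────────┨                     
5678901           ┃                     
█···█··           ┃                     
·······           ┃                     
·······           ┃                     
·█··█··           ┃                     
····█··           ┃━━━━━━━━━━━━━━┓      
                  ┃n             ┃      
                  ┃──────────────┨      
                  ┃███           ┃      
━━━━━━━━━━━━━━━━━━┛  █           ┃      
           ┃█  ◎  ◎  █           ┃      


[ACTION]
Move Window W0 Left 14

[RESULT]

                                        
                                        
                                        
                                        
                                        
                                        
                                        
                                        
                                        
                                        
━━━━━━━━━━━━━━━━━━┓                     
ncer              ┃                     
──────────────────┨                     
5678901           ┃                     
█···█··           ┃                     
·······           ┃                     
·······           ┃                     
·█··█··           ┃                     
····█··           ┃┓                    
                  ┃┃                    
                  ┃┨                    
                  ┃┃                    
━━━━━━━━━━━━━━━━━━┛┃                    
 ◎  ◎  █           ┃                    


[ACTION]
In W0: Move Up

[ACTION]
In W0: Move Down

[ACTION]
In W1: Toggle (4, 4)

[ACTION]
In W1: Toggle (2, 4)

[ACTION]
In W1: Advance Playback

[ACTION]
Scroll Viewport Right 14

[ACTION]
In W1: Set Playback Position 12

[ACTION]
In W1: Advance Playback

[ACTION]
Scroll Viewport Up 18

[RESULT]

                                        
                                        
                                        
                                        
                                        
                                        
                                        
                                        
                                        
                                        
                                        
━━━━━━━━━━━━━━━━━━┓                     
ncer              ┃                     
──────────────────┨                     
5678901           ┃                     
█···█··           ┃                     
·······           ┃                     
·······           ┃                     
·█··█··           ┃                     
····█··           ┃┓                    
                  ┃┃                    
                  ┃┨                    
                  ┃┃                    
━━━━━━━━━━━━━━━━━━┛┃                    


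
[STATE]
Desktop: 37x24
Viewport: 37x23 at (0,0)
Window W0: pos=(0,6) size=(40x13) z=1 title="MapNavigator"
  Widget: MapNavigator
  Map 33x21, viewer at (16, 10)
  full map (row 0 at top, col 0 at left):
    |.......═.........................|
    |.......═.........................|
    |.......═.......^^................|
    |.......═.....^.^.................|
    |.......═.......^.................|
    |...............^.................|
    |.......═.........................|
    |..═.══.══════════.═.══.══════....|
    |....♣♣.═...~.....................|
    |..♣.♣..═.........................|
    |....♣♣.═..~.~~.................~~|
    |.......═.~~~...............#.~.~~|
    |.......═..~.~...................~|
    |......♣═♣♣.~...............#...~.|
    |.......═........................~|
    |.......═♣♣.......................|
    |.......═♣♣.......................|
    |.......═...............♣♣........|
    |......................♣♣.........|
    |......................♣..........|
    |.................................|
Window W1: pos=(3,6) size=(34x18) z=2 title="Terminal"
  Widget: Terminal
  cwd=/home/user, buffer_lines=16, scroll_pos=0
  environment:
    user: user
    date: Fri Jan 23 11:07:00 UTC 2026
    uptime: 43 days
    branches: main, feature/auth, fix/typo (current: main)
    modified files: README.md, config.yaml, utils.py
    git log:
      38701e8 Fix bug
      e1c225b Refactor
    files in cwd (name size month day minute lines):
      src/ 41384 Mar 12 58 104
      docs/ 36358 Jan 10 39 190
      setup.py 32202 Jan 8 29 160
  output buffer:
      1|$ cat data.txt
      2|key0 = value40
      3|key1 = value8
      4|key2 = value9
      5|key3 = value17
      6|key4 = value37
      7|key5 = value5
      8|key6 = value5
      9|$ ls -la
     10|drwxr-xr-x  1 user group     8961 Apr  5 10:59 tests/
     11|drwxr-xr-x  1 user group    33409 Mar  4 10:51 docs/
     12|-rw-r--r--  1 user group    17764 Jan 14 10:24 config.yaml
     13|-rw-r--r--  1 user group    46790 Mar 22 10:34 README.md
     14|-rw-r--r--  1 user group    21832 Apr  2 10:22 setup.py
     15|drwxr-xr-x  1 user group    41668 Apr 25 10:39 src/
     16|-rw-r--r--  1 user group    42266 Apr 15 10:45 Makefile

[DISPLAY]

                                     
                                     
                                     
                                     
                                     
                                     
┏━━┏━━━━━━━━━━━━━━━━━━━━━━━━━━━━━━━━┓
┃ M┃ Terminal                       ┃
┠──┠────────────────────────────────┨
┃  ┃$ cat data.txt                  ┃
┃  ┃key0 = value40                  ┃
┃  ┃key1 = value8                   ┃
┃  ┃key2 = value9                   ┃
┃  ┃key3 = value17                  ┃
┃  ┃key4 = value37                  ┃
┃  ┃key5 = value5                   ┃
┃  ┃key6 = value5                   ┃
┃  ┃$ ls -la                        ┃
┗━━┃drwxr-xr-x  1 user group     896┃
   ┃drwxr-xr-x  1 user group    3340┃
   ┃-rw-r--r--  1 user group    1776┃
   ┃-rw-r--r--  1 user group    4679┃
   ┃-rw-r--r--  1 user group    2183┃


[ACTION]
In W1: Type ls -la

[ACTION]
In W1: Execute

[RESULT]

                                     
                                     
                                     
                                     
                                     
                                     
┏━━┏━━━━━━━━━━━━━━━━━━━━━━━━━━━━━━━━┓
┃ M┃ Terminal                       ┃
┠──┠────────────────────────────────┨
┃  ┃key6 = value5                   ┃
┃  ┃$ ls -la                        ┃
┃  ┃drwxr-xr-x  1 user group     896┃
┃  ┃drwxr-xr-x  1 user group    3340┃
┃  ┃-rw-r--r--  1 user group    1776┃
┃  ┃-rw-r--r--  1 user group    4679┃
┃  ┃-rw-r--r--  1 user group    2183┃
┃  ┃drwxr-xr-x  1 user group    4166┃
┃  ┃-rw-r--r--  1 user group    4226┃
┗━━┃$ ls -la                        ┃
   ┃drwxr-xr-x  1 user group    4138┃
   ┃drwxr-xr-x  1 user group    3635┃
   ┃-rw-r--r--  1 user group    3220┃
   ┃$ █                             ┃


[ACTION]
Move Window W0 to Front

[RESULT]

                                     
                                     
                                     
                                     
                                     
                                     
┏━━━━━━━━━━━━━━━━━━━━━━━━━━━━━━━━━━━━
┃ MapNavigator                       
┠────────────────────────────────────
┃   .......═.........................
┃   ..═.══.══════════.═.══.══════....
┃   ....♣♣.═...~.....................
┃   ..♣.♣..═.........................
┃   ....♣♣.═..~.~~..@..............~~
┃   .......═.~~~...............#.~.~~
┃   .......═..~.~...................~
┃   ......♣═♣♣.~...............#...~.
┃   .......═........................~
┗━━━━━━━━━━━━━━━━━━━━━━━━━━━━━━━━━━━━
   ┃drwxr-xr-x  1 user group    4138┃
   ┃drwxr-xr-x  1 user group    3635┃
   ┃-rw-r--r--  1 user group    3220┃
   ┃$ █                             ┃


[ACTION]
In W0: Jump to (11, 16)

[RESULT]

                                     
                                     
                                     
                                     
                                     
                                     
┏━━━━━━━━━━━━━━━━━━━━━━━━━━━━━━━━━━━━
┃ MapNavigator                       
┠────────────────────────────────────
┃        .......═..~.~...............
┃        ......♣═♣♣.~...............#
┃        .......═....................
┃        .......═♣♣..................
┃        .......═♣♣.@................
┃        .......═...............♣♣...
┃        ......................♣♣....
┃        ......................♣.....
┃        ............................
┗━━━━━━━━━━━━━━━━━━━━━━━━━━━━━━━━━━━━
   ┃drwxr-xr-x  1 user group    4138┃
   ┃drwxr-xr-x  1 user group    3635┃
   ┃-rw-r--r--  1 user group    3220┃
   ┃$ █                             ┃


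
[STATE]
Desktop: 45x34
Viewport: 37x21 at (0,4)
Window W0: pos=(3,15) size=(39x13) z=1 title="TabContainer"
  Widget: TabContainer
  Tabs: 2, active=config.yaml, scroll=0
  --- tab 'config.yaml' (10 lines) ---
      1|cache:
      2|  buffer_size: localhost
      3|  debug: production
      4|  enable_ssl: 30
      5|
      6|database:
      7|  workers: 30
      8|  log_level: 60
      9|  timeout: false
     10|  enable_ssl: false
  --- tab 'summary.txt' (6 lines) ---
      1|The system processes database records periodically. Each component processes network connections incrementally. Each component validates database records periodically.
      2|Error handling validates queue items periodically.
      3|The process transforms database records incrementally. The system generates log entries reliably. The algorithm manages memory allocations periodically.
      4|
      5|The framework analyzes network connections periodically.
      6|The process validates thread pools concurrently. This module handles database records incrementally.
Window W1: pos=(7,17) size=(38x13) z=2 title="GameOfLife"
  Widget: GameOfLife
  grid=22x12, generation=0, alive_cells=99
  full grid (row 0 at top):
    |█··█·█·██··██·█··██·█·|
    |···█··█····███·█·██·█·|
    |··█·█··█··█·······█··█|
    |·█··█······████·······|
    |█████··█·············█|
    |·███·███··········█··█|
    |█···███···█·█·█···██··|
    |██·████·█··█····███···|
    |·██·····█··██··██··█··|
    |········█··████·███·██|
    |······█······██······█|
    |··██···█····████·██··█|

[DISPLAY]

                                     
                                     
                                     
                                     
                                     
                                     
                                     
                                     
                                     
                                     
                                     
   ┏━━━━━━━━━━━━━━━━━━━━━━━━━━━━━━━━━
   ┃ TabContainer                    
   ┠───┏━━━━━━━━━━━━━━━━━━━━━━━━━━━━━
   ┃[co┃ GameOfLife                  
   ┃───┠─────────────────────────────
   ┃cac┃Gen: 0                       
   ┃  b┃··█·█··█··█·······█··█       
   ┃  d┃·█··█······████·······       
   ┃  e┃█████··█·············█       
   ┃   ┃·███·███··········█··█       


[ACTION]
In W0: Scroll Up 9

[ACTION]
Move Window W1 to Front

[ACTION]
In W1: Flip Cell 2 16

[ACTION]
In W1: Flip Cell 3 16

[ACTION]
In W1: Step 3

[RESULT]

                                     
                                     
                                     
                                     
                                     
                                     
                                     
                                     
                                     
                                     
                                     
   ┏━━━━━━━━━━━━━━━━━━━━━━━━━━━━━━━━━
   ┃ TabContainer                    
   ┠───┏━━━━━━━━━━━━━━━━━━━━━━━━━━━━━
   ┃[co┃ GameOfLife                  
   ┃───┠─────────────────────────────
   ┃cac┃Gen: 3                       
   ┃  b┃·█··██···█······█···█·       
   ┃  d┃·█·████····█·██·█···█·       
   ┃  e┃····█·█····█··██····█·       
   ┃   ┃···········███···█····       


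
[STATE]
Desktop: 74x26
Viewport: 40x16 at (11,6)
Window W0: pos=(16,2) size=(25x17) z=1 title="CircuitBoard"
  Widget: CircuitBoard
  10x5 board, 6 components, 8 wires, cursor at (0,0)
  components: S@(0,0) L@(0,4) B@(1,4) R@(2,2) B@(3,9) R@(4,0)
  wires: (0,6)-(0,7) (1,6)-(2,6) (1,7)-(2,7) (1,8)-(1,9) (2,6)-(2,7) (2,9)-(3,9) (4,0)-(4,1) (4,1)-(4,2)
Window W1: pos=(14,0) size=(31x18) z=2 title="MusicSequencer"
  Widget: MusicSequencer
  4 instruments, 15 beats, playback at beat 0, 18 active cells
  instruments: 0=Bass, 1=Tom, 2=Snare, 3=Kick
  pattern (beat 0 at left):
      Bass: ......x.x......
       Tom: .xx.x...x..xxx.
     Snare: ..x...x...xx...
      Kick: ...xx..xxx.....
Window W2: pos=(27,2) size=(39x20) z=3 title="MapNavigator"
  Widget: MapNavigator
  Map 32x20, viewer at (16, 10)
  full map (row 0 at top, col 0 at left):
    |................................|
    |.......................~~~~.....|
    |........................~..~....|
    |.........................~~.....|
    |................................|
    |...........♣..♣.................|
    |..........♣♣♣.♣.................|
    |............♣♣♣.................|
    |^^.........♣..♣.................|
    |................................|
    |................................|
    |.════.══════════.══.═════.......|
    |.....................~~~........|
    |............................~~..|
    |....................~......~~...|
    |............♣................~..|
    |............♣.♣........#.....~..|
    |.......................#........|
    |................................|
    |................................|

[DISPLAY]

   ┃ Snare··█···┃  .....................
   ┃  Kick···██·┃  .....................
   ┃            ┃  ...........♣..♣......
   ┃            ┃  ..........♣♣♣.♣......
   ┃            ┃  ............♣♣♣......
   ┃            ┃  ^^.........♣..♣......
   ┃            ┃  .....................
   ┃            ┃  ................@....
   ┃            ┃  .════.══════════.══.═
   ┃            ┃  .....................
   ┃            ┃  .....................
   ┗━━━━━━━━━━━━┃  ....................~
     ┗━━━━━━━━━━┃  ............♣........
                ┃  ............♣.♣......
                ┃  .....................
                ┗━━━━━━━━━━━━━━━━━━━━━━━


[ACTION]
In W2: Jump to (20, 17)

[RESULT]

   ┃ Snare··█···┃.......................
   ┃  Kick···██·┃═══.══════════.══.═════
   ┃            ┃...................~~~.
   ┃            ┃.......................
   ┃            ┃..................~....
   ┃            ┃..........♣............
   ┃            ┃..........♣.♣........#.
   ┃            ┃..................@..#.
   ┃            ┃.......................
   ┃            ┃.......................
   ┃            ┃                       
   ┗━━━━━━━━━━━━┃                       
     ┗━━━━━━━━━━┃                       
                ┃                       
                ┃                       
                ┗━━━━━━━━━━━━━━━━━━━━━━━


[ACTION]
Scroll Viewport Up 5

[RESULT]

   ┃ MusicSequencer              ┃      
   ┠────────────┏━━━━━━━━━━━━━━━━━━━━━━━
   ┃      ▼12345┃ MapNavigator          
   ┃  Bass······┠───────────────────────
   ┃   Tom·██·█·┃.......................
   ┃ Snare··█···┃.......................
   ┃  Kick···██·┃═══.══════════.══.═════
   ┃            ┃...................~~~.
   ┃            ┃.......................
   ┃            ┃..................~....
   ┃            ┃..........♣............
   ┃            ┃..........♣.♣........#.
   ┃            ┃..................@..#.
   ┃            ┃.......................
   ┃            ┃.......................
   ┃            ┃                       


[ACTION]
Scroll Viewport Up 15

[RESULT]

   ┏━━━━━━━━━━━━━━━━━━━━━━━━━━━━━┓      
   ┃ MusicSequencer              ┃      
   ┠────────────┏━━━━━━━━━━━━━━━━━━━━━━━
   ┃      ▼12345┃ MapNavigator          
   ┃  Bass······┠───────────────────────
   ┃   Tom·██·█·┃.......................
   ┃ Snare··█···┃.......................
   ┃  Kick···██·┃═══.══════════.══.═════
   ┃            ┃...................~~~.
   ┃            ┃.......................
   ┃            ┃..................~....
   ┃            ┃..........♣............
   ┃            ┃..........♣.♣........#.
   ┃            ┃..................@..#.
   ┃            ┃.......................
   ┃            ┃.......................


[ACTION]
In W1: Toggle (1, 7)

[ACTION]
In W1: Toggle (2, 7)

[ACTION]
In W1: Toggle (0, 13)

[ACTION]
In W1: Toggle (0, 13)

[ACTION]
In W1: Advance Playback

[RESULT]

   ┏━━━━━━━━━━━━━━━━━━━━━━━━━━━━━┓      
   ┃ MusicSequencer              ┃      
   ┠────────────┏━━━━━━━━━━━━━━━━━━━━━━━
   ┃      0▼2345┃ MapNavigator          
   ┃  Bass······┠───────────────────────
   ┃   Tom·██·█·┃.......................
   ┃ Snare··█···┃.......................
   ┃  Kick···██·┃═══.══════════.══.═════
   ┃            ┃...................~~~.
   ┃            ┃.......................
   ┃            ┃..................~....
   ┃            ┃..........♣............
   ┃            ┃..........♣.♣........#.
   ┃            ┃..................@..#.
   ┃            ┃.......................
   ┃            ┃.......................


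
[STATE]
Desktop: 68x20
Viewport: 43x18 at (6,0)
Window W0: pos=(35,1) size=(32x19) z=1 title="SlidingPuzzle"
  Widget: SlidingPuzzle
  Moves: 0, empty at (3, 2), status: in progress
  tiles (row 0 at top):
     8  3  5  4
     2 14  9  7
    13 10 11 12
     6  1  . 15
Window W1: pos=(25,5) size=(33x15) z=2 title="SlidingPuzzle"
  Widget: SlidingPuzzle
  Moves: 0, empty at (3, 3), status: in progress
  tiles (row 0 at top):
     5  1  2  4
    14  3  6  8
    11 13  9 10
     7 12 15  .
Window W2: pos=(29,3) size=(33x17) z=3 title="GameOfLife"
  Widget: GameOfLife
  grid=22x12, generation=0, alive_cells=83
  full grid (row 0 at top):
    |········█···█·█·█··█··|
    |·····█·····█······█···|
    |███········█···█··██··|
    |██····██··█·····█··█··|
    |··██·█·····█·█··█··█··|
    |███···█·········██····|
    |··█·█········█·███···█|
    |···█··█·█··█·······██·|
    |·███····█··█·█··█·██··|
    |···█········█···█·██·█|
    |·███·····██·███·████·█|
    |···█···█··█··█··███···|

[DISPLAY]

                                           
                             ┏━━━━━━━━━━━━━
                             ┃ SlidingPuzzl
                       ┏━━━━━━━━━━━━━━━━━━━
                       ┃ GameOfLife        
                   ┏━━━┠───────────────────
                   ┃ Sl┃Gen: 0             
                   ┠───┃········█···█·█·█··
                   ┃┌──┃·····█·····█······█
                   ┃│  ┃███········█···█··█
                   ┃├──┃██····██··█·····█··
                   ┃│ 1┃··██·█·····█·█··█··
                   ┃├──┃███···█·········██·
                   ┃│ 1┃··█·█········█·███·
                   ┃├──┃···█··█·█··█·······
                   ┃│  ┃·███····█··█·█··█·█
                   ┃└──┃···█········█···█·█
                   ┃Mov┃·███·····██·███·███


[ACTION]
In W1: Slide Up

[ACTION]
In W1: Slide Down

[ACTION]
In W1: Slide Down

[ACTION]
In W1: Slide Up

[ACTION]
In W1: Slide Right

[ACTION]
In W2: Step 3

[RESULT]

                                           
                             ┏━━━━━━━━━━━━━
                             ┃ SlidingPuzzl
                       ┏━━━━━━━━━━━━━━━━━━━
                       ┃ GameOfLife        
                   ┏━━━┠───────────────────
                   ┃ Sl┃Gen: 3             
                   ┠───┃···········█·······
                   ┃┌──┃·█·········█····█··
                   ┃│  ┃█···███···█·█··█···
                   ┃├──┃·█···██····██··█···
                   ┃│ 1┃···········██·██···
                   ┃├──┃··██·██·····█···█·█
                   ┃│ 1┃··██·█·······█·····
                   ┃├──┃··█····███···█····█
                   ┃│  ┃···█·········█··█··
                   ┃└──┃·····█·██····███···
                   ┃Mov┃···█·█··█···█···█··
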